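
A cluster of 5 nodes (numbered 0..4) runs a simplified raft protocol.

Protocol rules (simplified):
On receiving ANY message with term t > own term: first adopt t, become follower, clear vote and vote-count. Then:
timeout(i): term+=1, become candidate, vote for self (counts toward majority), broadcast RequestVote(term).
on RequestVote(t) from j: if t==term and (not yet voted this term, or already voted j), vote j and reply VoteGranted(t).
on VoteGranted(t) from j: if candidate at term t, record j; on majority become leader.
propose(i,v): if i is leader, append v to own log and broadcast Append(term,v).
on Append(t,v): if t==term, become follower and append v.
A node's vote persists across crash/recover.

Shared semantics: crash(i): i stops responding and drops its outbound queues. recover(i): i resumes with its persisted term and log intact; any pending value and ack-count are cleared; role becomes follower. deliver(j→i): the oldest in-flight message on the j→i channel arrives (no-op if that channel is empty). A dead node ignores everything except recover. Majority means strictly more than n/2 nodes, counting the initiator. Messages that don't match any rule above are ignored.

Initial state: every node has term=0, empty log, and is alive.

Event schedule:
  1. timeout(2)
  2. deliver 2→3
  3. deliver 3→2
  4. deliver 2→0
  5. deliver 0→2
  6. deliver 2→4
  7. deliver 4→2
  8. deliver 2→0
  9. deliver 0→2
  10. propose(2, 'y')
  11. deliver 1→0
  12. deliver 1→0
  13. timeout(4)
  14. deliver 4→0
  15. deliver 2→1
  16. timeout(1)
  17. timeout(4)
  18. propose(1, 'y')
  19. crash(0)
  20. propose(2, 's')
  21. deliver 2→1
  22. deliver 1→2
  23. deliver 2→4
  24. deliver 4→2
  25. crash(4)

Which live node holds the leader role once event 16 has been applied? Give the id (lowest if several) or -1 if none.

2

1. timeout(2):  <2:cand t1 ->
2. deliver 2→3:  <3:foll t1 ->
3. deliver 3→2:  nop
4. deliver 2→0:  <0:foll t1 ->
5. deliver 0→2:  <2:lead t1 ->
6. deliver 2→4:  <4:foll t1 ->
7. deliver 4→2:  nop
8. deliver 2→0:  nop
9. deliver 0→2:  nop
10. propose(2,'y'):  <2:lead t1 y>
11. deliver 1→0:  nop
12. deliver 1→0:  nop
13. timeout(4):  <4:cand t2 ->
14. deliver 4→0:  <0:foll t2 ->
15. deliver 2→1:  <1:foll t1 ->
16. timeout(1):  <1:cand t2 ->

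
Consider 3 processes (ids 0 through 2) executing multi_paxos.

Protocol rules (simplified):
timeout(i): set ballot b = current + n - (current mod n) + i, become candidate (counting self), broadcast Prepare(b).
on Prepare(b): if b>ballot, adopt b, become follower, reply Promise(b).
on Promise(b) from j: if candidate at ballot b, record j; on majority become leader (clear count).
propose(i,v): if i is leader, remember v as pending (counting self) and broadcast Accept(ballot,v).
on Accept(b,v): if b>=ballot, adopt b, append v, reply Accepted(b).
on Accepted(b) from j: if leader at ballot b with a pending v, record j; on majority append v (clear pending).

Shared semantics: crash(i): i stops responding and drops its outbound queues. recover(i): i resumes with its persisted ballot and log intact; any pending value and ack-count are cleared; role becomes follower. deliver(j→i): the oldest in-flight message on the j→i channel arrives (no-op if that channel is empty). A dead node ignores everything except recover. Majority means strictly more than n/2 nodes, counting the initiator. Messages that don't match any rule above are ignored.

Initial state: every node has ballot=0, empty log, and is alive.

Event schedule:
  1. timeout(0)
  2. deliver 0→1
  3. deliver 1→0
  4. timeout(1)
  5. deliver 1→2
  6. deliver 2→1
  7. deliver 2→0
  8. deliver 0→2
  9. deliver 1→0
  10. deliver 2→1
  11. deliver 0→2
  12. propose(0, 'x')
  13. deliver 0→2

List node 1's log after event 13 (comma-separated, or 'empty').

empty

[1] timeout(0) → N0(cand b3 [-])
[2] deliver 0→1 → N1(foll b3 [-])
[3] deliver 1→0 → N0(lead b3 [-])
[4] timeout(1) → N1(cand b7 [-])
[5] deliver 1→2 → N2(foll b7 [-])
[6] deliver 2→1 → N1(lead b7 [-])
[7] deliver 2→0 → ∅
[8] deliver 0→2 → ∅
[9] deliver 1→0 → N0(foll b7 [-])
[10] deliver 2→1 → ∅
[11] deliver 0→2 → ∅
[12] propose(0,'x') → ∅
[13] deliver 0→2 → ∅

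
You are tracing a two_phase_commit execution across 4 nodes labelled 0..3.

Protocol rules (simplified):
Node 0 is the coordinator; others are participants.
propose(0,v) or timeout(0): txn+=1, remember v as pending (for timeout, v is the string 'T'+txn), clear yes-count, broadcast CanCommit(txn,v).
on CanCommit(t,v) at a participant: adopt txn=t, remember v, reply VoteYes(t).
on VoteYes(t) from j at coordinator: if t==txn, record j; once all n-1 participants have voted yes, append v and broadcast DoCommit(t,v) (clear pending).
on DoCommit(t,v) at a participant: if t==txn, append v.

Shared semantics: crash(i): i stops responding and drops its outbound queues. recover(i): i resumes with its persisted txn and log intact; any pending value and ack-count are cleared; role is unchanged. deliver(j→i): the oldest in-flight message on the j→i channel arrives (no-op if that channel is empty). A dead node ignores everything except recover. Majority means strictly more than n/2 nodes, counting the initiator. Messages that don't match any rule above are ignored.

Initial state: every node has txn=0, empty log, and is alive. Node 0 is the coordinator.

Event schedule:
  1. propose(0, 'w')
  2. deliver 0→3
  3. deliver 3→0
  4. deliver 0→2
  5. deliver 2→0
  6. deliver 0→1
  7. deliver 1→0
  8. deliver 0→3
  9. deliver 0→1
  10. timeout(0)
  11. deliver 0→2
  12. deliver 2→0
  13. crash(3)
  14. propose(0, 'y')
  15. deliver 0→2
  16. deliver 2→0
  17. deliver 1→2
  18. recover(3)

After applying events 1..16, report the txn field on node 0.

3

after 1 — propose(0,'w'): n0:coor/t1/[-]
after 2 — deliver 0→3: n3:part/t1/[-]
after 3 — deliver 3→0: ·
after 4 — deliver 0→2: n2:part/t1/[-]
after 5 — deliver 2→0: ·
after 6 — deliver 0→1: n1:part/t1/[-]
after 7 — deliver 1→0: n0:coor/t1/[w]
after 8 — deliver 0→3: n3:part/t1/[w]
after 9 — deliver 0→1: n1:part/t1/[w]
after 10 — timeout(0): n0:coor/t2/[w]
after 11 — deliver 0→2: n2:part/t1/[w]
after 12 — deliver 2→0: ·
after 13 — crash(3): n3:✗part/t1/[w]
after 14 — propose(0,'y'): n0:coor/t3/[w]
after 15 — deliver 0→2: n2:part/t2/[w]
after 16 — deliver 2→0: ·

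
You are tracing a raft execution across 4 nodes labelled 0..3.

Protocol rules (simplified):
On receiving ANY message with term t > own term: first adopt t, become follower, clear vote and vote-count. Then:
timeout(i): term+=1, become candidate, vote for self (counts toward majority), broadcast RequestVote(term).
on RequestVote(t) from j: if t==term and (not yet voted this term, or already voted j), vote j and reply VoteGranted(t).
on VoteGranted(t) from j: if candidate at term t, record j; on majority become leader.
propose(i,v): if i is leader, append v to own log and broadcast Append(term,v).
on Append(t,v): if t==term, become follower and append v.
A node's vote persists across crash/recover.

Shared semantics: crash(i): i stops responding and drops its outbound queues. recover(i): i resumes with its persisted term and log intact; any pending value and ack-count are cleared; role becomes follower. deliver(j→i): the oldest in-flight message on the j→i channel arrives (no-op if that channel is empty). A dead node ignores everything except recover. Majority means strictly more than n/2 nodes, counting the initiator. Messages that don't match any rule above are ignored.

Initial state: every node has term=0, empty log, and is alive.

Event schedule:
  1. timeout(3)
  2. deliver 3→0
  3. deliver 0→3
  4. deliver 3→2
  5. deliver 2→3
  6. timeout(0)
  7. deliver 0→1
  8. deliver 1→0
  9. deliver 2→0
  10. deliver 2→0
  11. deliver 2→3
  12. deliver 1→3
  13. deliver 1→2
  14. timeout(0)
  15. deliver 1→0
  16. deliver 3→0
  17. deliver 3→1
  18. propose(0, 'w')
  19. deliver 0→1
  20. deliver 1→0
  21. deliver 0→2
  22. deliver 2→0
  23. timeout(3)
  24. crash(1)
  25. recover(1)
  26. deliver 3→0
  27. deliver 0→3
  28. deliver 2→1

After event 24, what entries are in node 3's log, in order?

1. timeout(3):  <3:cand t1 ->
2. deliver 3→0:  <0:foll t1 ->
3. deliver 0→3:  nop
4. deliver 3→2:  <2:foll t1 ->
5. deliver 2→3:  <3:lead t1 ->
6. timeout(0):  <0:cand t2 ->
7. deliver 0→1:  <1:foll t2 ->
8. deliver 1→0:  nop
9. deliver 2→0:  nop
10. deliver 2→0:  nop
11. deliver 2→3:  nop
12. deliver 1→3:  nop
13. deliver 1→2:  nop
14. timeout(0):  <0:cand t3 ->
15. deliver 1→0:  nop
16. deliver 3→0:  nop
17. deliver 3→1:  nop
18. propose(0,'w'):  nop
19. deliver 0→1:  <1:foll t3 ->
20. deliver 1→0:  nop
21. deliver 0→2:  <2:foll t2 ->
22. deliver 2→0:  nop
23. timeout(3):  <3:cand t2 ->
24. crash(1):  <1:✗foll t3 ->

empty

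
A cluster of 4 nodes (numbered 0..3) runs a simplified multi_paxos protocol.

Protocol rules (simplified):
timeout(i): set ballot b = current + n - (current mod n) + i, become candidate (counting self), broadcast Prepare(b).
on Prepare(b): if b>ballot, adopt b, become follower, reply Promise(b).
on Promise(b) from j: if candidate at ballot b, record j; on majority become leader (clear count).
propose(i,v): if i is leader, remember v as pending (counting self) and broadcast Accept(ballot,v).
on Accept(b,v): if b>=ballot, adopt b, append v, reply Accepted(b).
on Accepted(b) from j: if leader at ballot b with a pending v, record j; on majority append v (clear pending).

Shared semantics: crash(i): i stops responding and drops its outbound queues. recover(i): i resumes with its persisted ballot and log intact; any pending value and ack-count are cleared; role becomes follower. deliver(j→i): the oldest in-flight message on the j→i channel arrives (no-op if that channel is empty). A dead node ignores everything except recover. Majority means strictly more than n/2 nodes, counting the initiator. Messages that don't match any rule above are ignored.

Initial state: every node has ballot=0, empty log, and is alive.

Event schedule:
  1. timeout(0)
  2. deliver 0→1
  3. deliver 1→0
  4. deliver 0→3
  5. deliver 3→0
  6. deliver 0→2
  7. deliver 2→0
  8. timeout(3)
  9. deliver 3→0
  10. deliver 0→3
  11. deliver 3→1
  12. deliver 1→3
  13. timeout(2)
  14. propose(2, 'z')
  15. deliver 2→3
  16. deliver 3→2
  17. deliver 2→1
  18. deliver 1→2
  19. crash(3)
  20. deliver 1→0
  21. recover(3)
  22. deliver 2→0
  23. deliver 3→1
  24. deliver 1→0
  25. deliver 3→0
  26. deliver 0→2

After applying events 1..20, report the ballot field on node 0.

11

after 1 — timeout(0): n0:cand/b4/[-]
after 2 — deliver 0→1: n1:foll/b4/[-]
after 3 — deliver 1→0: ·
after 4 — deliver 0→3: n3:foll/b4/[-]
after 5 — deliver 3→0: n0:lead/b4/[-]
after 6 — deliver 0→2: n2:foll/b4/[-]
after 7 — deliver 2→0: ·
after 8 — timeout(3): n3:cand/b11/[-]
after 9 — deliver 3→0: n0:foll/b11/[-]
after 10 — deliver 0→3: ·
after 11 — deliver 3→1: n1:foll/b11/[-]
after 12 — deliver 1→3: n3:lead/b11/[-]
after 13 — timeout(2): n2:cand/b10/[-]
after 14 — propose(2,'z'): ·
after 15 — deliver 2→3: ·
after 16 — deliver 3→2: n2:foll/b11/[-]
after 17 — deliver 2→1: ·
after 18 — deliver 1→2: ·
after 19 — crash(3): n3:✗lead/b11/[-]
after 20 — deliver 1→0: ·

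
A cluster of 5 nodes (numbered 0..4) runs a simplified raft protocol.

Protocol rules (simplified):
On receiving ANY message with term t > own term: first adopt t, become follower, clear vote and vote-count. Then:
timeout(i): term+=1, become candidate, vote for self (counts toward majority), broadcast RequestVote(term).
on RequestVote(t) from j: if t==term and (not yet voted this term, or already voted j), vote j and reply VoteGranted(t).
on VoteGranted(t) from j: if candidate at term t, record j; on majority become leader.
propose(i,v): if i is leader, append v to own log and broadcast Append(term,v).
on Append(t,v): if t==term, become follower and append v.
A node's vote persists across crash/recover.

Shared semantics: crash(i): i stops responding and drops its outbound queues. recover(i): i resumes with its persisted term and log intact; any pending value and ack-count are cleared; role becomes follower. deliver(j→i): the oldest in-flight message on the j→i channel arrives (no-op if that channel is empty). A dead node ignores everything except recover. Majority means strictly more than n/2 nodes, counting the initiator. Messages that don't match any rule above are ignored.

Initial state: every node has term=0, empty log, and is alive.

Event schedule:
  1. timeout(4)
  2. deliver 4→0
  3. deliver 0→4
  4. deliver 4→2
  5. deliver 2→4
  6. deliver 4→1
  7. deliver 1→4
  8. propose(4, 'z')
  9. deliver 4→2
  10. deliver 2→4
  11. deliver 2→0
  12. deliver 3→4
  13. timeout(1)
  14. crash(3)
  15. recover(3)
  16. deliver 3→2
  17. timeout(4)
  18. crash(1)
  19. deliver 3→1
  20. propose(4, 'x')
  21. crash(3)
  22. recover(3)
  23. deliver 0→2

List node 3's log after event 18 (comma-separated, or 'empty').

empty

after 1 — timeout(4): n4:cand/t1/[-]
after 2 — deliver 4→0: n0:foll/t1/[-]
after 3 — deliver 0→4: ·
after 4 — deliver 4→2: n2:foll/t1/[-]
after 5 — deliver 2→4: n4:lead/t1/[-]
after 6 — deliver 4→1: n1:foll/t1/[-]
after 7 — deliver 1→4: ·
after 8 — propose(4,'z'): n4:lead/t1/[z]
after 9 — deliver 4→2: n2:foll/t1/[z]
after 10 — deliver 2→4: ·
after 11 — deliver 2→0: ·
after 12 — deliver 3→4: ·
after 13 — timeout(1): n1:cand/t2/[-]
after 14 — crash(3): n3:✗foll/t0/[-]
after 15 — recover(3): n3:foll/t0/[-]
after 16 — deliver 3→2: ·
after 17 — timeout(4): n4:cand/t2/[z]
after 18 — crash(1): n1:✗cand/t2/[-]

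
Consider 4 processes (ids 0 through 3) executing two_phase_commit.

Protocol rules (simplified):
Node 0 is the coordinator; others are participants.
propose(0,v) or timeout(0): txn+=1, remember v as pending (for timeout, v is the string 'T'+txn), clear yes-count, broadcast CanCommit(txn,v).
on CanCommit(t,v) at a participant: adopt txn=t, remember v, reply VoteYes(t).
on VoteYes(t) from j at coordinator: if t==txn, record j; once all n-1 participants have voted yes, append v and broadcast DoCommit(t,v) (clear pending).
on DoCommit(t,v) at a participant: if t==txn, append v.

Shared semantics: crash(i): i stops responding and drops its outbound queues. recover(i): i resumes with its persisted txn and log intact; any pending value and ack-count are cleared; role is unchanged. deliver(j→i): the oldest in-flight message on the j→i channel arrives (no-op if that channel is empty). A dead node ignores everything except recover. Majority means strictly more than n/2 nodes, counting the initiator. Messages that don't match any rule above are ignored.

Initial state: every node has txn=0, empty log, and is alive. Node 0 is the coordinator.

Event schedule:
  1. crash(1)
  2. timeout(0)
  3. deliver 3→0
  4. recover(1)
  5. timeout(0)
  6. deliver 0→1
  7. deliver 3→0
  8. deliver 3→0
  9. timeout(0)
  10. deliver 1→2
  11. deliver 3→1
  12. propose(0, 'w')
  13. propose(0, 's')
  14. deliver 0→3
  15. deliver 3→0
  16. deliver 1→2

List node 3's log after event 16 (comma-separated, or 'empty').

e1 crash(1): 1[✗part,t=0,-]
e2 timeout(0): 0[coor,t=1,-]
e3 deliver 3→0: ·
e4 recover(1): 1[part,t=0,-]
e5 timeout(0): 0[coor,t=2,-]
e6 deliver 0→1: 1[part,t=1,-]
e7 deliver 3→0: ·
e8 deliver 3→0: ·
e9 timeout(0): 0[coor,t=3,-]
e10 deliver 1→2: ·
e11 deliver 3→1: ·
e12 propose(0,'w'): 0[coor,t=4,-]
e13 propose(0,'s'): 0[coor,t=5,-]
e14 deliver 0→3: 3[part,t=1,-]
e15 deliver 3→0: ·
e16 deliver 1→2: ·

empty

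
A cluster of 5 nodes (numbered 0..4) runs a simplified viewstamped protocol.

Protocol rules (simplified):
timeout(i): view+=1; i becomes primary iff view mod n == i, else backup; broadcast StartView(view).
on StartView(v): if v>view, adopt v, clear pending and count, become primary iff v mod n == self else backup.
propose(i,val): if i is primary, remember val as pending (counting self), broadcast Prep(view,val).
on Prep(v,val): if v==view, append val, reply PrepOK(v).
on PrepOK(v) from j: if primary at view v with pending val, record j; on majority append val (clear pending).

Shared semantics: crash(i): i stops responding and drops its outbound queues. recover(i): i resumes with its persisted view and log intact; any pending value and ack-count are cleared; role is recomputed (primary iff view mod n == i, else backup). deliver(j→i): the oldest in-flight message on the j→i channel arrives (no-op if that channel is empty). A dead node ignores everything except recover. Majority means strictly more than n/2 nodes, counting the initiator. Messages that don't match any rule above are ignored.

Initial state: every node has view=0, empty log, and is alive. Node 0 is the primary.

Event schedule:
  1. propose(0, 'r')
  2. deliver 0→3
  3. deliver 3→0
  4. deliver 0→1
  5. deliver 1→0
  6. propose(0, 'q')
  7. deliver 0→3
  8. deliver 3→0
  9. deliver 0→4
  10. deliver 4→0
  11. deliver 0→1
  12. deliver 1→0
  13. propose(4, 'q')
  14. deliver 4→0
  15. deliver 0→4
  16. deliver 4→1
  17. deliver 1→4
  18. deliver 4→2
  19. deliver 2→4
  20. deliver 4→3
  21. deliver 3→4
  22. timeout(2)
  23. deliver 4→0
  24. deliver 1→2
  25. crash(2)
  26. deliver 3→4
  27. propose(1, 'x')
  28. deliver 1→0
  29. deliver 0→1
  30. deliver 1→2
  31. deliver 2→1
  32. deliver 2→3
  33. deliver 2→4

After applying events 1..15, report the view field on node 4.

0

step 1 propose(0,'r'): —
step 2 deliver 0→3: 3={back,v=0,log=r}
step 3 deliver 3→0: —
step 4 deliver 0→1: 1={back,v=0,log=r}
step 5 deliver 1→0: 0={prim,v=0,log=r}
step 6 propose(0,'q'): —
step 7 deliver 0→3: 3={back,v=0,log=r,q}
step 8 deliver 3→0: —
step 9 deliver 0→4: 4={back,v=0,log=r}
step 10 deliver 4→0: 0={prim,v=0,log=r,q}
step 11 deliver 0→1: 1={back,v=0,log=r,q}
step 12 deliver 1→0: —
step 13 propose(4,'q'): —
step 14 deliver 4→0: —
step 15 deliver 0→4: 4={back,v=0,log=r,q}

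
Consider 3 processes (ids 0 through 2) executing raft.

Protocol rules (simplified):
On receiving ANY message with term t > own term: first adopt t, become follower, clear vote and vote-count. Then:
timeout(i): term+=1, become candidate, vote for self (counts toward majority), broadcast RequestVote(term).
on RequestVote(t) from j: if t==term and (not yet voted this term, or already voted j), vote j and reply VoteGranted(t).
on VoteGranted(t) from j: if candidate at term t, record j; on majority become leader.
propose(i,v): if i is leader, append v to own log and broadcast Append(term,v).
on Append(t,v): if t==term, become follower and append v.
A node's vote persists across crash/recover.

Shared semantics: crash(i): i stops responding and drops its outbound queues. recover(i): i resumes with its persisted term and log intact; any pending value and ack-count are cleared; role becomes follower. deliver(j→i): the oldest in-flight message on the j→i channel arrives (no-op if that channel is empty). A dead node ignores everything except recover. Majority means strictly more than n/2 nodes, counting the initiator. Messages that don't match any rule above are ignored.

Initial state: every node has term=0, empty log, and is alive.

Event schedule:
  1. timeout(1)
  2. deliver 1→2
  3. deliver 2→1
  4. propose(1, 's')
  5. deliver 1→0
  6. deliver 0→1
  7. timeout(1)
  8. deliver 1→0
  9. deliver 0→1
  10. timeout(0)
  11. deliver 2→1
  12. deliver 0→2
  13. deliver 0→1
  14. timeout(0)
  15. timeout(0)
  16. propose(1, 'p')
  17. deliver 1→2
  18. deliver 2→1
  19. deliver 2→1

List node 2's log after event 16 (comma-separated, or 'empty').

step 1 timeout(1): 1={cand,t=1,log=-}
step 2 deliver 1→2: 2={foll,t=1,log=-}
step 3 deliver 2→1: 1={lead,t=1,log=-}
step 4 propose(1,'s'): 1={lead,t=1,log=s}
step 5 deliver 1→0: 0={foll,t=1,log=-}
step 6 deliver 0→1: —
step 7 timeout(1): 1={cand,t=2,log=s}
step 8 deliver 1→0: 0={foll,t=1,log=s}
step 9 deliver 0→1: —
step 10 timeout(0): 0={cand,t=2,log=s}
step 11 deliver 2→1: —
step 12 deliver 0→2: 2={foll,t=2,log=-}
step 13 deliver 0→1: —
step 14 timeout(0): 0={cand,t=3,log=s}
step 15 timeout(0): 0={cand,t=4,log=s}
step 16 propose(1,'p'): —

empty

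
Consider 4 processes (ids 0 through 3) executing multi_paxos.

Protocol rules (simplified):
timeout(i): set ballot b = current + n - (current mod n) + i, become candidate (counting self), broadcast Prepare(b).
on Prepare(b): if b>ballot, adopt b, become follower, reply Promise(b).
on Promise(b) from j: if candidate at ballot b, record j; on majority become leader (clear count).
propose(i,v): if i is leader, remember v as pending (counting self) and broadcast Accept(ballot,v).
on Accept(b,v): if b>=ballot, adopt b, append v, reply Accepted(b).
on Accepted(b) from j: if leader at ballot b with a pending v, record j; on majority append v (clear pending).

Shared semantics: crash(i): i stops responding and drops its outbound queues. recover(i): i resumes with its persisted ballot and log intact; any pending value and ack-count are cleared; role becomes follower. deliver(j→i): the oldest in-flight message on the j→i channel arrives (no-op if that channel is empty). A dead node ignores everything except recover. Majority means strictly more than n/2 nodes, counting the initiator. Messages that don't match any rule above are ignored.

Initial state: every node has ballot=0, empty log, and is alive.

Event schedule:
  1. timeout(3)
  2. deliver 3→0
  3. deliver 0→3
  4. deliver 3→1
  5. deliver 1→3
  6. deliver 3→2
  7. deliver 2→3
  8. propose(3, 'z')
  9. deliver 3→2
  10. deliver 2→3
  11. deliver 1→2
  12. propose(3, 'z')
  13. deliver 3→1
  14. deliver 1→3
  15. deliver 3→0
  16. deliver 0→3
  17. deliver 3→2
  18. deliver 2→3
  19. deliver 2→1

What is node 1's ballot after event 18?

7

e1 timeout(3): 3[cand,b=7,-]
e2 deliver 3→0: 0[foll,b=7,-]
e3 deliver 0→3: ·
e4 deliver 3→1: 1[foll,b=7,-]
e5 deliver 1→3: 3[lead,b=7,-]
e6 deliver 3→2: 2[foll,b=7,-]
e7 deliver 2→3: ·
e8 propose(3,'z'): ·
e9 deliver 3→2: 2[foll,b=7,z]
e10 deliver 2→3: ·
e11 deliver 1→2: ·
e12 propose(3,'z'): ·
e13 deliver 3→1: 1[foll,b=7,z]
e14 deliver 1→3: ·
e15 deliver 3→0: 0[foll,b=7,z]
e16 deliver 0→3: 3[lead,b=7,z]
e17 deliver 3→2: 2[foll,b=7,z,z]
e18 deliver 2→3: ·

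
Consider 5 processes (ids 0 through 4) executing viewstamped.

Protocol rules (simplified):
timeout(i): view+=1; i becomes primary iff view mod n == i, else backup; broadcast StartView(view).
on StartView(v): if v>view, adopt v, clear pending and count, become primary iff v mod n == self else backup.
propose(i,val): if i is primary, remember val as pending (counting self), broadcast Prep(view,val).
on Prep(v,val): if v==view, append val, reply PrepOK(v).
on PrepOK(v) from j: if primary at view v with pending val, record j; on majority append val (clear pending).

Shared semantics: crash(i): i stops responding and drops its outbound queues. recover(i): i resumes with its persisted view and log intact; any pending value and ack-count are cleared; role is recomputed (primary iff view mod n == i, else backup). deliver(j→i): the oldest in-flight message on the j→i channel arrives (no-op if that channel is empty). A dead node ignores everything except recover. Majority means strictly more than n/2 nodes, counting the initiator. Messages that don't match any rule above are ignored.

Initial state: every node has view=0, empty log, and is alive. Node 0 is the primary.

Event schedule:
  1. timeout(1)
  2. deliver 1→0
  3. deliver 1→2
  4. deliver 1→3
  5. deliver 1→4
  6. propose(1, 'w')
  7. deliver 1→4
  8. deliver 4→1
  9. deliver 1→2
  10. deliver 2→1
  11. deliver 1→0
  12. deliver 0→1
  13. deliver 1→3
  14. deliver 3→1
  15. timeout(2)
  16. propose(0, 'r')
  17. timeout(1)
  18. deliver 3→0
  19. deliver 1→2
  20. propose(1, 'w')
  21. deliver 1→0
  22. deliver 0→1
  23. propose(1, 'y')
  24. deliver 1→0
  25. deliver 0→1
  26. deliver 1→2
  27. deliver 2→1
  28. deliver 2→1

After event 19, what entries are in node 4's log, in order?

step 1 timeout(1): 1={prim,v=1,log=-}
step 2 deliver 1→0: 0={back,v=1,log=-}
step 3 deliver 1→2: 2={back,v=1,log=-}
step 4 deliver 1→3: 3={back,v=1,log=-}
step 5 deliver 1→4: 4={back,v=1,log=-}
step 6 propose(1,'w'): —
step 7 deliver 1→4: 4={back,v=1,log=w}
step 8 deliver 4→1: —
step 9 deliver 1→2: 2={back,v=1,log=w}
step 10 deliver 2→1: 1={prim,v=1,log=w}
step 11 deliver 1→0: 0={back,v=1,log=w}
step 12 deliver 0→1: —
step 13 deliver 1→3: 3={back,v=1,log=w}
step 14 deliver 3→1: —
step 15 timeout(2): 2={prim,v=2,log=w}
step 16 propose(0,'r'): —
step 17 timeout(1): 1={back,v=2,log=w}
step 18 deliver 3→0: —
step 19 deliver 1→2: —

w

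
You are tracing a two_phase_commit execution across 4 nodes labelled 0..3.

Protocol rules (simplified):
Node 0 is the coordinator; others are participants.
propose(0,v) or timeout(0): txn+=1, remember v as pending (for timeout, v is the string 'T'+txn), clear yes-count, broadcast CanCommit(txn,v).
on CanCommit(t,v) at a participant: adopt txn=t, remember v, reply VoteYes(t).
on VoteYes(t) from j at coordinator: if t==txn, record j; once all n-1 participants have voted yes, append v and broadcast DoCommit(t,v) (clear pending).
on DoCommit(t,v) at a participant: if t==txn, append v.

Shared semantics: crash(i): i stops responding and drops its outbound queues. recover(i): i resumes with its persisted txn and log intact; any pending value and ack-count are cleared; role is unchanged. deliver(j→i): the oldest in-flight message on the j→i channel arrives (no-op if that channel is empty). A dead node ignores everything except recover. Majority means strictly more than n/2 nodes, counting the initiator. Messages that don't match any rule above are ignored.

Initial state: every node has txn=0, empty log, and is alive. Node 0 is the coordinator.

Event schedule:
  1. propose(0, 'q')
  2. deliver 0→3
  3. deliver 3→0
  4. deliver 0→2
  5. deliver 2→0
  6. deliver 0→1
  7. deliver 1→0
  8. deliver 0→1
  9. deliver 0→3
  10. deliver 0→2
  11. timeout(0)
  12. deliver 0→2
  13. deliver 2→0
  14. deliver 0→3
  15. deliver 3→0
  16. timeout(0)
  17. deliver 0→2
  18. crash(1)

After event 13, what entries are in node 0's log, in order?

q

[1] propose(0,'q') → N0(coor t1 [-])
[2] deliver 0→3 → N3(part t1 [-])
[3] deliver 3→0 → ∅
[4] deliver 0→2 → N2(part t1 [-])
[5] deliver 2→0 → ∅
[6] deliver 0→1 → N1(part t1 [-])
[7] deliver 1→0 → N0(coor t1 [q])
[8] deliver 0→1 → N1(part t1 [q])
[9] deliver 0→3 → N3(part t1 [q])
[10] deliver 0→2 → N2(part t1 [q])
[11] timeout(0) → N0(coor t2 [q])
[12] deliver 0→2 → N2(part t2 [q])
[13] deliver 2→0 → ∅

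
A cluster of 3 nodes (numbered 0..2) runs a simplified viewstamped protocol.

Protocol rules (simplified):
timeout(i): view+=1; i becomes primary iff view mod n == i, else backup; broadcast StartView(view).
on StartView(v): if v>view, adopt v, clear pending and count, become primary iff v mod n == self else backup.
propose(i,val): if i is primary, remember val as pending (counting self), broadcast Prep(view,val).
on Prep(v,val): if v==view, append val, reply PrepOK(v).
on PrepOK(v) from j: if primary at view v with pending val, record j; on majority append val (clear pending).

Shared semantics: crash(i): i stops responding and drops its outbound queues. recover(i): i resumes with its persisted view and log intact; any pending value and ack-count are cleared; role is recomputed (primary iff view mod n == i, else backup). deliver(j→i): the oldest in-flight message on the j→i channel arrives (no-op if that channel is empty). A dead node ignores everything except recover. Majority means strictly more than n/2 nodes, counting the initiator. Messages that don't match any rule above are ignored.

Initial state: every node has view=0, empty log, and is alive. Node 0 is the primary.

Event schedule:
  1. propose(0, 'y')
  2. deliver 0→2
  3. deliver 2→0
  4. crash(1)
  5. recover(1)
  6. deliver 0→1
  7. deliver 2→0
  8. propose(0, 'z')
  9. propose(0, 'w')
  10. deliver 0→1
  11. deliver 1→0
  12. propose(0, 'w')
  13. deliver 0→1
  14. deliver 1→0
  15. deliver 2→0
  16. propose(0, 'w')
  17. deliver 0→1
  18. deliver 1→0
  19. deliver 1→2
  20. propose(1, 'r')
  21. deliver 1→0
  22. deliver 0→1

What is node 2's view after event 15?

after 1 — propose(0,'y'): ·
after 2 — deliver 0→2: n2:back/v0/[y]
after 3 — deliver 2→0: n0:prim/v0/[y]
after 4 — crash(1): n1:✗back/v0/[-]
after 5 — recover(1): n1:back/v0/[-]
after 6 — deliver 0→1: n1:back/v0/[y]
after 7 — deliver 2→0: ·
after 8 — propose(0,'z'): ·
after 9 — propose(0,'w'): ·
after 10 — deliver 0→1: n1:back/v0/[y,z]
after 11 — deliver 1→0: n0:prim/v0/[y,w]
after 12 — propose(0,'w'): ·
after 13 — deliver 0→1: n1:back/v0/[y,z,w]
after 14 — deliver 1→0: n0:prim/v0/[y,w,w]
after 15 — deliver 2→0: ·

0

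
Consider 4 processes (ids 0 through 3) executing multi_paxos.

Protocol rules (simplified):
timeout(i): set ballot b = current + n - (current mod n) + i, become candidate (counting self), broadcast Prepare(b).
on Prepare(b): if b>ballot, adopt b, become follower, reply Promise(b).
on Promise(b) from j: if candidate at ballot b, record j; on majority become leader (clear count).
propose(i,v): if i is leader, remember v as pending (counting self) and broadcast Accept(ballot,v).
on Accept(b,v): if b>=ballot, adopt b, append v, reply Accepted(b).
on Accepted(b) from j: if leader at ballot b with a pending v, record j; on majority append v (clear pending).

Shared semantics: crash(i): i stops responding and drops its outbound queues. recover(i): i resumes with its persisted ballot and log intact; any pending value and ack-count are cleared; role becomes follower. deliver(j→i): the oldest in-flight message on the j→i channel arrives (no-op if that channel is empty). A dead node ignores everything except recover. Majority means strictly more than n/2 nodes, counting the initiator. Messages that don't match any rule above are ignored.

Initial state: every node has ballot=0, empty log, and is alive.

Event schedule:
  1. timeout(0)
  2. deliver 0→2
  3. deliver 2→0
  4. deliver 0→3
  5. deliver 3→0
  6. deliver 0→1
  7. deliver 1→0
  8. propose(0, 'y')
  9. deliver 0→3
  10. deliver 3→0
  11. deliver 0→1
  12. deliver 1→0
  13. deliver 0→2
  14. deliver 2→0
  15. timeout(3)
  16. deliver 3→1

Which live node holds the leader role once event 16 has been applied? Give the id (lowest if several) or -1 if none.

[1] timeout(0) → N0(cand b4 [-])
[2] deliver 0→2 → N2(foll b4 [-])
[3] deliver 2→0 → ∅
[4] deliver 0→3 → N3(foll b4 [-])
[5] deliver 3→0 → N0(lead b4 [-])
[6] deliver 0→1 → N1(foll b4 [-])
[7] deliver 1→0 → ∅
[8] propose(0,'y') → ∅
[9] deliver 0→3 → N3(foll b4 [y])
[10] deliver 3→0 → ∅
[11] deliver 0→1 → N1(foll b4 [y])
[12] deliver 1→0 → N0(lead b4 [y])
[13] deliver 0→2 → N2(foll b4 [y])
[14] deliver 2→0 → ∅
[15] timeout(3) → N3(cand b11 [y])
[16] deliver 3→1 → N1(foll b11 [y])

0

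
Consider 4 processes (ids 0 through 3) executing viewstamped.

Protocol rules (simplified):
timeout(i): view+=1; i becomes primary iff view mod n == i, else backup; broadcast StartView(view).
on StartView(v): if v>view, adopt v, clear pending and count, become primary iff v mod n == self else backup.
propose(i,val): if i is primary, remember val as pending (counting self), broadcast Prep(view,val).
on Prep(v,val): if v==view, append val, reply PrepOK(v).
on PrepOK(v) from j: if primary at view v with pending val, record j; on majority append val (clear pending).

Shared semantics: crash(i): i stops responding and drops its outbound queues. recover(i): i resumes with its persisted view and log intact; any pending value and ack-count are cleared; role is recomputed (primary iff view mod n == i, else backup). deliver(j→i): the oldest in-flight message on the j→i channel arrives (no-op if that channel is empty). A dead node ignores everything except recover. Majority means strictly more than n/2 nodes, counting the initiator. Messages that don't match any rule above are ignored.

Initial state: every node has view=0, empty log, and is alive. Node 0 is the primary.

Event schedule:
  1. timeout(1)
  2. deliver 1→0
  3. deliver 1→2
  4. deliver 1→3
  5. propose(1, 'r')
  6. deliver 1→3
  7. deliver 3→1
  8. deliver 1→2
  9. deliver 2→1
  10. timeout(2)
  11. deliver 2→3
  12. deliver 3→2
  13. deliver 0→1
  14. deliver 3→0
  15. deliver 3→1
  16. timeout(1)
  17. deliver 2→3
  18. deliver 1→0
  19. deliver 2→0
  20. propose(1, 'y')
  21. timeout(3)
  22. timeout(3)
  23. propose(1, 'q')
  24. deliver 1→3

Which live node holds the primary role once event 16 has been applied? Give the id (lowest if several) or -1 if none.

2

[1] timeout(1) → N1(prim v1 [-])
[2] deliver 1→0 → N0(back v1 [-])
[3] deliver 1→2 → N2(back v1 [-])
[4] deliver 1→3 → N3(back v1 [-])
[5] propose(1,'r') → ∅
[6] deliver 1→3 → N3(back v1 [r])
[7] deliver 3→1 → ∅
[8] deliver 1→2 → N2(back v1 [r])
[9] deliver 2→1 → N1(prim v1 [r])
[10] timeout(2) → N2(prim v2 [r])
[11] deliver 2→3 → N3(back v2 [r])
[12] deliver 3→2 → ∅
[13] deliver 0→1 → ∅
[14] deliver 3→0 → ∅
[15] deliver 3→1 → ∅
[16] timeout(1) → N1(back v2 [r])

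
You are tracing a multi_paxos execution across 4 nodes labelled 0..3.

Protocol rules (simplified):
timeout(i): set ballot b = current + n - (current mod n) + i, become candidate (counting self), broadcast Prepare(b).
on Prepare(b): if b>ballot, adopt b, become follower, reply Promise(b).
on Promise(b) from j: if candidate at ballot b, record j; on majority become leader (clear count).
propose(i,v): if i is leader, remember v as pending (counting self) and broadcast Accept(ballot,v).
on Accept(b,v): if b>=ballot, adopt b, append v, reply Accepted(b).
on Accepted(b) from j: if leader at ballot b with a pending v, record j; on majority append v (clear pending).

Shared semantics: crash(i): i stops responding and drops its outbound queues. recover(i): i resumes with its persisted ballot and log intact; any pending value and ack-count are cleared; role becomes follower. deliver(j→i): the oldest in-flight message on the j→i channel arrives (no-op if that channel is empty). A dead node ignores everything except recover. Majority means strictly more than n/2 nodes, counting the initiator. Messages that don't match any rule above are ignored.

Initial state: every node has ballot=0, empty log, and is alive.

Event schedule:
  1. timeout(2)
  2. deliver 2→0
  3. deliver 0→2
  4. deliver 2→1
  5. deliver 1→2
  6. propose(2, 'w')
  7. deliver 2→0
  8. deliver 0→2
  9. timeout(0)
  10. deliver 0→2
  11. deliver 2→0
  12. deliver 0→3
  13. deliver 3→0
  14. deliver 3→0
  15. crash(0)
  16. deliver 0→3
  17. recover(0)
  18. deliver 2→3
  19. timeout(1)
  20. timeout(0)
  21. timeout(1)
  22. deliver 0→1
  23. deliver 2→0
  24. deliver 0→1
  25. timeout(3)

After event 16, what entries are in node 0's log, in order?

[1] timeout(2) → N2(cand b6 [-])
[2] deliver 2→0 → N0(foll b6 [-])
[3] deliver 0→2 → ∅
[4] deliver 2→1 → N1(foll b6 [-])
[5] deliver 1→2 → N2(lead b6 [-])
[6] propose(2,'w') → ∅
[7] deliver 2→0 → N0(foll b6 [w])
[8] deliver 0→2 → ∅
[9] timeout(0) → N0(cand b8 [w])
[10] deliver 0→2 → N2(foll b8 [-])
[11] deliver 2→0 → ∅
[12] deliver 0→3 → N3(foll b8 [-])
[13] deliver 3→0 → N0(lead b8 [w])
[14] deliver 3→0 → ∅
[15] crash(0) → N0(✗lead b8 [w])
[16] deliver 0→3 → ∅

w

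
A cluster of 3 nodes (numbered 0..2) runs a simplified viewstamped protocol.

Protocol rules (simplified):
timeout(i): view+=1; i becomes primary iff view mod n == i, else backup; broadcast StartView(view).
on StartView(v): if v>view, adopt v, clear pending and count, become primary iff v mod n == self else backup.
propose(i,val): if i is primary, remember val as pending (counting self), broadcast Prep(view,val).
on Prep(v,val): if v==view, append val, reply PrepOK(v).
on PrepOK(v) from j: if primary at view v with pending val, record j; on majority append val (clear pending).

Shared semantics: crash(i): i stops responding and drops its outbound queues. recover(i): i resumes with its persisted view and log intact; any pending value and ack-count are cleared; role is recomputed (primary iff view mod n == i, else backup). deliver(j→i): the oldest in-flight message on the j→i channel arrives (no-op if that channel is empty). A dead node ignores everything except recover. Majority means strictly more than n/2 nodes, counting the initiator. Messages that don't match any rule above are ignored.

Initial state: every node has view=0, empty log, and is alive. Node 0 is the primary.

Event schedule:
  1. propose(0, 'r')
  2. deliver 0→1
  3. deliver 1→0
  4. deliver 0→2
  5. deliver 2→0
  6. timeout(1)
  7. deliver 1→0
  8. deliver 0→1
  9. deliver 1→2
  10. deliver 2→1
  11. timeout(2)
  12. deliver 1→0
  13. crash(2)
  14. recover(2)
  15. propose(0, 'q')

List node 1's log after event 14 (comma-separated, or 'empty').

r

e1 propose(0,'r'): ·
e2 deliver 0→1: 1[back,v=0,r]
e3 deliver 1→0: 0[prim,v=0,r]
e4 deliver 0→2: 2[back,v=0,r]
e5 deliver 2→0: ·
e6 timeout(1): 1[prim,v=1,r]
e7 deliver 1→0: 0[back,v=1,r]
e8 deliver 0→1: ·
e9 deliver 1→2: 2[back,v=1,r]
e10 deliver 2→1: ·
e11 timeout(2): 2[prim,v=2,r]
e12 deliver 1→0: ·
e13 crash(2): 2[✗prim,v=2,r]
e14 recover(2): 2[prim,v=2,r]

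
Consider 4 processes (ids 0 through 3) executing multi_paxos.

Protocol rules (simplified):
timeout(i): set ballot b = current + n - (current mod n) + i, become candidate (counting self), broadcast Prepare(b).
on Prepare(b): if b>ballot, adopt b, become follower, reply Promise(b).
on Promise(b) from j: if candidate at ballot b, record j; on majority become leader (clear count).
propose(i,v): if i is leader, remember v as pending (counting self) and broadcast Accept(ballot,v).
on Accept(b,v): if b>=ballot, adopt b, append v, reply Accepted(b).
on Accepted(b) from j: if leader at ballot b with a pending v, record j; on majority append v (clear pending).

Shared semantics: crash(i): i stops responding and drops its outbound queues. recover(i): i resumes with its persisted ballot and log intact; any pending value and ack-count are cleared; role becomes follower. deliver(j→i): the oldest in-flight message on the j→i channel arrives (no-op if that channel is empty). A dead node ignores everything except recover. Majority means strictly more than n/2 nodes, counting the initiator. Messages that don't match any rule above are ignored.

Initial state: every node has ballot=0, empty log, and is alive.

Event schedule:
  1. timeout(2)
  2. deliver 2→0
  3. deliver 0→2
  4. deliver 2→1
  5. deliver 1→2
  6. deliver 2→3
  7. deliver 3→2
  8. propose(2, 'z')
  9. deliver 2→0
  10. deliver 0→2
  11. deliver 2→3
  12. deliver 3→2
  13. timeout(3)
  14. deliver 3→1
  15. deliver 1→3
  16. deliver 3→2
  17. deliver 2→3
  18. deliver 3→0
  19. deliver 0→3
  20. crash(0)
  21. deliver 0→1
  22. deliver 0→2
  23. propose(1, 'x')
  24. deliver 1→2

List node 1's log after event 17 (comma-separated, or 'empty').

e1 timeout(2): 2[cand,b=6,-]
e2 deliver 2→0: 0[foll,b=6,-]
e3 deliver 0→2: ·
e4 deliver 2→1: 1[foll,b=6,-]
e5 deliver 1→2: 2[lead,b=6,-]
e6 deliver 2→3: 3[foll,b=6,-]
e7 deliver 3→2: ·
e8 propose(2,'z'): ·
e9 deliver 2→0: 0[foll,b=6,z]
e10 deliver 0→2: ·
e11 deliver 2→3: 3[foll,b=6,z]
e12 deliver 3→2: 2[lead,b=6,z]
e13 timeout(3): 3[cand,b=11,z]
e14 deliver 3→1: 1[foll,b=11,-]
e15 deliver 1→3: ·
e16 deliver 3→2: 2[foll,b=11,z]
e17 deliver 2→3: 3[lead,b=11,z]

empty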